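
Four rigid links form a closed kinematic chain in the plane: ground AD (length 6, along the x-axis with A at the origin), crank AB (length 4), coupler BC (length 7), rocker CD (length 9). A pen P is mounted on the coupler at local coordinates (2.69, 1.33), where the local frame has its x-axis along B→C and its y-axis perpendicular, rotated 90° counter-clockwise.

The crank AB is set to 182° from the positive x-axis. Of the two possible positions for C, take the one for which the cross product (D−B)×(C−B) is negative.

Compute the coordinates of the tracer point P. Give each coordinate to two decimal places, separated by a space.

A=(0,0), D=(6.00,0)
B = A + 4.00·(cos182°, sin182°) = (-3.9976, -0.1396)
|BD| = 9.9985
circle(B,7.00) ∩ circle(D,9.00): a=3.3990, h=6.1194
  candidates: C₊=(-0.6843,6.0266) cross=61.185; C₋=(-0.5134,-6.2109) cross=-61.185
  mode - wants cross < 0 → take C=(-0.5134,-6.2109) (cross=-61.185)
ex = (C−B)/|BC| = (0.4977,-0.8673); ey = (0.8673,0.4977)
P = B + 2.69·ex + 1.33·ey = (-1.5051,-1.8107)

-1.51 -1.81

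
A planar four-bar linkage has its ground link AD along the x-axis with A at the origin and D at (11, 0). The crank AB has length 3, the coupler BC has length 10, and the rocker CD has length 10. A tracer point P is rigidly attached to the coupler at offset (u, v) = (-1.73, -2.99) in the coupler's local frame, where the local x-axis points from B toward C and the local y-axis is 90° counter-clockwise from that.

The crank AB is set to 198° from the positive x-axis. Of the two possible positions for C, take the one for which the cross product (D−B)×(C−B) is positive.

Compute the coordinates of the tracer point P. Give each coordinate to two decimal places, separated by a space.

A=(0,0), D=(11.00,0)
B = A + 3.00·(cos198°, sin198°) = (-2.8532, -0.9271)
|BD| = 13.8842
circle(B,10.00) ∩ circle(D,10.00): a=6.9421, h=7.1977
  candidates: C₊=(3.5928,6.7182) cross=99.935; C₋=(4.5540,-7.6452) cross=-99.935
  mode + wants cross > 0 → take C=(3.5928,6.7182) (cross=99.935)
ex = (C−B)/|BC| = (0.6446,0.7645); ey = (-0.7645,0.6446)
P = B + -1.73·ex + -2.99·ey = (-1.6824,-4.1770)

-1.68 -4.18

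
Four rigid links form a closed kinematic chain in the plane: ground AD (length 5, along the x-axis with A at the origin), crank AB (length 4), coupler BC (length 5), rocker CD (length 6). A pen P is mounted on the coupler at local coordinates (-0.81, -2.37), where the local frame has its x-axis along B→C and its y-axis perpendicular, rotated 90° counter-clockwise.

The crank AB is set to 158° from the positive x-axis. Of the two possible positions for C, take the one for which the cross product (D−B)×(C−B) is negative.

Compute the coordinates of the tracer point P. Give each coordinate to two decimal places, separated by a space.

A=(0,0), D=(5.00,0)
B = A + 4.00·(cos158°, sin158°) = (-3.7087, 1.4984)
|BD| = 8.8367
circle(B,5.00) ∩ circle(D,6.00): a=3.7959, h=3.2543
  candidates: C₊=(0.5841,4.0620) cross=28.758; C₋=(-0.5196,-2.3525) cross=-28.758
  mode - wants cross < 0 → take C=(-0.5196,-2.3525) (cross=-28.758)
ex = (C−B)/|BC| = (0.6378,-0.7702); ey = (0.7702,0.6378)
P = B + -0.81·ex + -2.37·ey = (-6.0507,0.6106)

-6.05 0.61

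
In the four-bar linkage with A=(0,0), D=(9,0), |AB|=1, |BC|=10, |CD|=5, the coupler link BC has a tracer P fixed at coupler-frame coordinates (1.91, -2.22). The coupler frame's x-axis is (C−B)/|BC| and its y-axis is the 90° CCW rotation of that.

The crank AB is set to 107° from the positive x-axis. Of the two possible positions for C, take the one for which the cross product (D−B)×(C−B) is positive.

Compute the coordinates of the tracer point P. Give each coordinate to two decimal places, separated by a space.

2.35 -0.30

A=(0,0), D=(9.00,0)
B = A + 1.00·(cos107°, sin107°) = (-0.2924, 0.9563)
|BD| = 9.3415
circle(B,10.00) ∩ circle(D,5.00): a=8.6851, h=4.9567
  candidates: C₊=(8.8545,4.9979) cross=46.303; C₋=(7.8397,-4.8635) cross=-46.303
  mode + wants cross > 0 → take C=(8.8545,4.9979) (cross=46.303)
ex = (C−B)/|BC| = (0.9147,0.4042); ey = (-0.4042,0.9147)
P = B + 1.91·ex + -2.22·ey = (2.3519,-0.3024)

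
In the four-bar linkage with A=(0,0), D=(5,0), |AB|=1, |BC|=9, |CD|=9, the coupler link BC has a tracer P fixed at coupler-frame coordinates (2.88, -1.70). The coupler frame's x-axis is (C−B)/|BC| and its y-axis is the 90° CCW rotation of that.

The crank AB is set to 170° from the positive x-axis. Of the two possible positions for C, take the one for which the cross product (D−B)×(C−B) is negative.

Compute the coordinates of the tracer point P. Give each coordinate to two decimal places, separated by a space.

-1.72 -3.09

A=(0,0), D=(5.00,0)
B = A + 1.00·(cos170°, sin170°) = (-0.9848, 0.1736)
|BD| = 5.9873
circle(B,9.00) ∩ circle(D,9.00): a=2.9937, h=8.4875
  candidates: C₊=(2.2538,8.5708) cross=50.818; C₋=(1.7614,-8.3971) cross=-50.818
  mode - wants cross < 0 → take C=(1.7614,-8.3971) (cross=-50.818)
ex = (C−B)/|BC| = (0.3051,-0.9523); ey = (0.9523,0.3051)
P = B + 2.88·ex + -1.70·ey = (-1.7249,-3.0877)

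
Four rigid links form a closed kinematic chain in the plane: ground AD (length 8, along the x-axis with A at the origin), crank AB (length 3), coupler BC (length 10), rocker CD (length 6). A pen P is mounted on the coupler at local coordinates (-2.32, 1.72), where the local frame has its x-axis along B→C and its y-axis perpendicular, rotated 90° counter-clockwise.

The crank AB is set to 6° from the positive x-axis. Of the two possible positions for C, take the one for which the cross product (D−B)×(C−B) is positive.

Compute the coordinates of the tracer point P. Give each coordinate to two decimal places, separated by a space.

0.17 0.95

A=(0,0), D=(8.00,0)
B = A + 3.00·(cos6°, sin6°) = (2.9836, 0.3136)
|BD| = 5.0262
circle(B,10.00) ∩ circle(D,6.00): a=8.8797, h=4.5990
  candidates: C₊=(12.1329,4.3496) cross=23.116; C₋=(11.5591,-4.8304) cross=-23.116
  mode + wants cross > 0 → take C=(12.1329,4.3496) (cross=23.116)
ex = (C−B)/|BC| = (0.9149,0.4036); ey = (-0.4036,0.9149)
P = B + -2.32·ex + 1.72·ey = (0.1667,0.9509)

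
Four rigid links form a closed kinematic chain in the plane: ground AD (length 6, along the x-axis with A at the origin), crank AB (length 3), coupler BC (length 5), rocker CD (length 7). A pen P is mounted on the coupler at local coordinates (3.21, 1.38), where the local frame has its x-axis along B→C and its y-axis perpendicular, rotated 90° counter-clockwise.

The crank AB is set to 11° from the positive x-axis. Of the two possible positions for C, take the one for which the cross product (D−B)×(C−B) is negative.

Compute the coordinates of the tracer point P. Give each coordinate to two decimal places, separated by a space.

A=(0,0), D=(6.00,0)
B = A + 3.00·(cos11°, sin11°) = (2.9449, 0.5724)
|BD| = 3.1083
circle(B,5.00) ∩ circle(D,7.00): a=-2.3065, h=4.4362
  candidates: C₊=(1.4948,5.3575) cross=13.789; C₋=(-0.1392,-3.3631) cross=-13.789
  mode - wants cross < 0 → take C=(-0.1392,-3.3631) (cross=-13.789)
ex = (C−B)/|BC| = (-0.6168,-0.7871); ey = (0.7871,-0.6168)
P = B + 3.21·ex + 1.38·ey = (2.0511,-2.8054)

2.05 -2.81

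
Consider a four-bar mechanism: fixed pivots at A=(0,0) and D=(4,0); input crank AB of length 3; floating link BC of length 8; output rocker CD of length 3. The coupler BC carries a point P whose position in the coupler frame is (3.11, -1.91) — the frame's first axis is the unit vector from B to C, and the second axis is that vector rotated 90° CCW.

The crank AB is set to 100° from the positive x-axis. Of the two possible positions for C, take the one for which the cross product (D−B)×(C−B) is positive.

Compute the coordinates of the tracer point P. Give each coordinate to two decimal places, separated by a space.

A=(0,0), D=(4.00,0)
B = A + 3.00·(cos100°, sin100°) = (-0.5209, 2.9544)
|BD| = 5.4007
circle(B,8.00) ∩ circle(D,3.00): a=7.7923, h=1.8112
  candidates: C₊=(6.9928,0.2078) cross=9.782; C₋=(5.0112,-2.8244) cross=-9.782
  mode + wants cross > 0 → take C=(6.9928,0.2078) (cross=9.782)
ex = (C−B)/|BC| = (0.9392,-0.3433); ey = (0.3433,0.9392)
P = B + 3.11·ex + -1.91·ey = (1.7443,0.0928)

1.74 0.09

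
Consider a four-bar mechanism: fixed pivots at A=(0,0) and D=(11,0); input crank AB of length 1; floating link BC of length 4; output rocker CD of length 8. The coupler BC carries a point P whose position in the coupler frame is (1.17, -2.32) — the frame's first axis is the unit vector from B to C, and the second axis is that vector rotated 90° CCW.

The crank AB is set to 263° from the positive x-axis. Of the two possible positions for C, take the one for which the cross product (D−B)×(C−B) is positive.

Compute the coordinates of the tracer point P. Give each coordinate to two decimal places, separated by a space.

2.19 -2.18

A=(0,0), D=(11.00,0)
B = A + 1.00·(cos263°, sin263°) = (-0.1219, -0.9925)
|BD| = 11.1661
circle(B,4.00) ∩ circle(D,8.00): a=3.4337, h=2.0518
  candidates: C₊=(3.1158,1.3564) cross=22.911; C₋=(3.4806,-2.7310) cross=-22.911
  mode + wants cross > 0 → take C=(3.1158,1.3564) (cross=22.911)
ex = (C−B)/|BC| = (0.8094,0.5872); ey = (-0.5872,0.8094)
P = B + 1.17·ex + -2.32·ey = (2.1875,-2.1834)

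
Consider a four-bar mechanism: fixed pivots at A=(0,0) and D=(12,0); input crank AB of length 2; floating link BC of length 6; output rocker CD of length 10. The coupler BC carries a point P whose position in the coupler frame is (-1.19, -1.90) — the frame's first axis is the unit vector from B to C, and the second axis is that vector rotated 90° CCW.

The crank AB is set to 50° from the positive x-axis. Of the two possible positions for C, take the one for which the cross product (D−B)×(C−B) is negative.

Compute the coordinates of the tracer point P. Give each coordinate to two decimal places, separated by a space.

A=(0,0), D=(12.00,0)
B = A + 2.00·(cos50°, sin50°) = (1.2856, 1.5321)
|BD| = 10.8234
circle(B,6.00) ∩ circle(D,10.00): a=2.4552, h=5.4747
  candidates: C₊=(4.4910,6.6041) cross=59.255; C₋=(2.9410,-4.2350) cross=-59.255
  mode - wants cross < 0 → take C=(2.9410,-4.2350) (cross=-59.255)
ex = (C−B)/|BC| = (0.2759,-0.9612); ey = (0.9612,0.2759)
P = B + -1.19·ex + -1.90·ey = (-0.8690,2.1517)

-0.87 2.15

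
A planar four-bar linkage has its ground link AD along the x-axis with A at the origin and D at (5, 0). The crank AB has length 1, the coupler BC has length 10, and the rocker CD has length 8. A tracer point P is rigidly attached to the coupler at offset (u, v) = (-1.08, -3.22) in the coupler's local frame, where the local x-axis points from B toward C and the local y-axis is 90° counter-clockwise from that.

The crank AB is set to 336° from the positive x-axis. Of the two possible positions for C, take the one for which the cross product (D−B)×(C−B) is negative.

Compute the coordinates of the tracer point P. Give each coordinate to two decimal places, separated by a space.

-2.11 -1.96

A=(0,0), D=(5.00,0)
B = A + 1.00·(cos336°, sin336°) = (0.9135, -0.4067)
|BD| = 4.1066
circle(B,10.00) ∩ circle(D,8.00): a=6.4365, h=7.6532
  candidates: C₊=(6.5604,7.8464) cross=31.429; C₋=(8.0764,-7.3848) cross=-31.429
  mode - wants cross < 0 → take C=(8.0764,-7.3848) (cross=-31.429)
ex = (C−B)/|BC| = (0.7163,-0.6978); ey = (0.6978,0.7163)
P = B + -1.08·ex + -3.22·ey = (-2.1070,-1.9595)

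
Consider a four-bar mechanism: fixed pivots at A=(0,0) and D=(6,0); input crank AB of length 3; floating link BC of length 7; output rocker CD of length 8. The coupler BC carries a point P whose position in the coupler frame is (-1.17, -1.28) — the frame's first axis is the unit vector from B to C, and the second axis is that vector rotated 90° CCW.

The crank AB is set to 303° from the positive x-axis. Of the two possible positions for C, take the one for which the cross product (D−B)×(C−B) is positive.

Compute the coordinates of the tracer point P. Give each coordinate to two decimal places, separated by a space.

3.25 -3.14

A=(0,0), D=(6.00,0)
B = A + 3.00·(cos303°, sin303°) = (1.6339, -2.5160)
|BD| = 5.0391
circle(B,7.00) ∩ circle(D,8.00): a=1.0312, h=6.9236
  candidates: C₊=(-0.9295,3.9977) cross=34.889; C₋=(5.9843,-8.0000) cross=-34.889
  mode + wants cross > 0 → take C=(-0.9295,3.9977) (cross=34.889)
ex = (C−B)/|BC| = (-0.3662,0.9305); ey = (-0.9305,-0.3662)
P = B + -1.17·ex + -1.28·ey = (3.2535,-3.1360)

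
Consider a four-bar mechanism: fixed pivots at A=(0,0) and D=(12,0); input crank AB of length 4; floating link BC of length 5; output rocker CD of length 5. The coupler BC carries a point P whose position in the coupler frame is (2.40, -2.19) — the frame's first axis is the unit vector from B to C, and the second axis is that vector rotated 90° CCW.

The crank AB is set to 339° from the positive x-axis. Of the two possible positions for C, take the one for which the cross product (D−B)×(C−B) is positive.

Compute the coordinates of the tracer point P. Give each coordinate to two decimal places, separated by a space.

6.98 -1.41

A=(0,0), D=(12.00,0)
B = A + 4.00·(cos339°, sin339°) = (3.7343, -1.4335)
|BD| = 8.3891
circle(B,5.00) ∩ circle(D,5.00): a=4.1945, h=2.7214
  candidates: C₊=(7.4021,1.9646) cross=22.830; C₋=(8.3322,-3.3981) cross=-22.830
  mode + wants cross > 0 → take C=(7.4021,1.9646) (cross=22.830)
ex = (C−B)/|BC| = (0.7336,0.6796); ey = (-0.6796,0.7336)
P = B + 2.40·ex + -2.19·ey = (6.9832,-1.4089)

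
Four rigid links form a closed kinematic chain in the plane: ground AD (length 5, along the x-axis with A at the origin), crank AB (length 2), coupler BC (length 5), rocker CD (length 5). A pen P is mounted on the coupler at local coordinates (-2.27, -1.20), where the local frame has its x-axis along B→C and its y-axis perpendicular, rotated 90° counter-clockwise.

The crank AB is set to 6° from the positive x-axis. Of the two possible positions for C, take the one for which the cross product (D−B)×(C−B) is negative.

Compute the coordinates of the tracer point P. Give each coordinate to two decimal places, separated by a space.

0.29 2.13

A=(0,0), D=(5.00,0)
B = A + 2.00·(cos6°, sin6°) = (1.9890, 0.2091)
|BD| = 3.0182
circle(B,5.00) ∩ circle(D,5.00): a=1.5091, h=4.7668
  candidates: C₊=(3.8247,4.8599) cross=14.387; C₋=(3.1643,-4.6508) cross=-14.387
  mode - wants cross < 0 → take C=(3.1643,-4.6508) (cross=-14.387)
ex = (C−B)/|BC| = (0.2351,-0.9720); ey = (0.9720,0.2351)
P = B + -2.27·ex + -1.20·ey = (0.2891,2.1334)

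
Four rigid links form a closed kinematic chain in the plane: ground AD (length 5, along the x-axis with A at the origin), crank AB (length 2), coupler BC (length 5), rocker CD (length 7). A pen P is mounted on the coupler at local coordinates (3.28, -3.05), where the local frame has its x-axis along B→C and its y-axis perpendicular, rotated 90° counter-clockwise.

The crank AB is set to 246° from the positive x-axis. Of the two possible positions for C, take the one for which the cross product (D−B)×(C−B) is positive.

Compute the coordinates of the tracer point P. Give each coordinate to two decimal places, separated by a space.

1.94 1.71

A=(0,0), D=(5.00,0)
B = A + 2.00·(cos246°, sin246°) = (-0.8135, -1.8271)
|BD| = 6.0938
circle(B,5.00) ∩ circle(D,7.00): a=1.0777, h=4.8825
  candidates: C₊=(-1.2492,3.1539) cross=29.753; C₋=(1.6785,-6.1618) cross=-29.753
  mode + wants cross > 0 → take C=(-1.2492,3.1539) (cross=29.753)
ex = (C−B)/|BC| = (-0.0872,0.9962); ey = (-0.9962,-0.0872)
P = B + 3.28·ex + -3.05·ey = (1.9391,1.7062)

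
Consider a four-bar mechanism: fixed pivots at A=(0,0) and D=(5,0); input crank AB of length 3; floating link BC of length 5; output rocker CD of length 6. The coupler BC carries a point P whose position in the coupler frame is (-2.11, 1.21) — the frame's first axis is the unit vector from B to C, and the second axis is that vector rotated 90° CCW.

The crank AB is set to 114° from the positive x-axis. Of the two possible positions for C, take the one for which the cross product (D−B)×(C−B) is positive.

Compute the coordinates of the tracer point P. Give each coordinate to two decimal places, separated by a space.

A=(0,0), D=(5.00,0)
B = A + 3.00·(cos114°, sin114°) = (-1.2202, 2.7406)
|BD| = 6.7972
circle(B,5.00) ∩ circle(D,6.00): a=2.5895, h=4.2772
  candidates: C₊=(2.8740,5.6107) cross=29.073; C₋=(-0.5752,-2.2176) cross=-29.073
  mode + wants cross > 0 → take C=(2.8740,5.6107) (cross=29.073)
ex = (C−B)/|BC| = (0.8188,0.5740); ey = (-0.5740,0.8188)
P = B + -2.11·ex + 1.21·ey = (-3.6425,2.5203)

-3.64 2.52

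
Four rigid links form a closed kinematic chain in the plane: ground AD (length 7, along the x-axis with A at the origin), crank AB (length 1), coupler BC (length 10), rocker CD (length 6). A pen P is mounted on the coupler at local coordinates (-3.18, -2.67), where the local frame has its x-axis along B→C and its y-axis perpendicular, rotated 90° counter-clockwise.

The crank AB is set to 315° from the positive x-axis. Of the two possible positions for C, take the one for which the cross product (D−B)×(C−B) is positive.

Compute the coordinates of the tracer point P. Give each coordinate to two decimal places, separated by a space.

0.07 -4.81

A=(0,0), D=(7.00,0)
B = A + 1.00·(cos315°, sin315°) = (0.7071, -0.7071)
|BD| = 6.3325
circle(B,10.00) ∩ circle(D,6.00): a=8.2195, h=5.6955
  candidates: C₊=(8.2393,5.8706) cross=36.067; C₋=(9.5112,-5.4492) cross=-36.067
  mode + wants cross > 0 → take C=(8.2393,5.8706) (cross=36.067)
ex = (C−B)/|BC| = (0.7532,0.6578); ey = (-0.6578,0.7532)
P = B + -3.18·ex + -2.67·ey = (0.0681,-4.8099)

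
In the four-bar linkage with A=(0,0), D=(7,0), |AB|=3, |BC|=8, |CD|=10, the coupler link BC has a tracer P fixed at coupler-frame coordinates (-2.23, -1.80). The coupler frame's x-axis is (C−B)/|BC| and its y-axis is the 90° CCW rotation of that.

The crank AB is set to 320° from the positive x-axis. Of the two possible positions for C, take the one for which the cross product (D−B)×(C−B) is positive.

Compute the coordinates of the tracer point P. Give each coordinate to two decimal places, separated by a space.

4.96 -2.98

A=(0,0), D=(7.00,0)
B = A + 3.00·(cos320°, sin320°) = (2.2981, -1.9284)
|BD| = 5.0819
circle(B,8.00) ∩ circle(D,10.00): a=-1.0010, h=7.9371
  candidates: C₊=(-1.6398,5.0353) cross=40.336; C₋=(4.3838,-9.6517) cross=-40.336
  mode + wants cross > 0 → take C=(-1.6398,5.0353) (cross=40.336)
ex = (C−B)/|BC| = (-0.4922,0.8705); ey = (-0.8705,-0.4922)
P = B + -2.23·ex + -1.80·ey = (4.9627,-2.9835)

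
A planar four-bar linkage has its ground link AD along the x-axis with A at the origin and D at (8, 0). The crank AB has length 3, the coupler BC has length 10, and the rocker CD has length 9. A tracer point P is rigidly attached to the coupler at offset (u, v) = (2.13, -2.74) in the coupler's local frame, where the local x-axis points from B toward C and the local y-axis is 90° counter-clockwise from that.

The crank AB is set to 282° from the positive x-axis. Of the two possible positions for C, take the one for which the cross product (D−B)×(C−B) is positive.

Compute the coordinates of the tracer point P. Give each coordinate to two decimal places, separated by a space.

3.68 -1.28

A=(0,0), D=(8.00,0)
B = A + 3.00·(cos282°, sin282°) = (0.6237, -2.9344)
|BD| = 7.9385
circle(B,10.00) ∩ circle(D,9.00): a=5.1660, h=8.5623
  candidates: C₊=(2.2588,6.9310) cross=67.972; C₋=(8.5888,-8.9807) cross=-67.972
  mode + wants cross > 0 → take C=(2.2588,6.9310) (cross=67.972)
ex = (C−B)/|BC| = (0.1635,0.9865); ey = (-0.9865,0.1635)
P = B + 2.13·ex + -2.74·ey = (3.6751,-1.2811)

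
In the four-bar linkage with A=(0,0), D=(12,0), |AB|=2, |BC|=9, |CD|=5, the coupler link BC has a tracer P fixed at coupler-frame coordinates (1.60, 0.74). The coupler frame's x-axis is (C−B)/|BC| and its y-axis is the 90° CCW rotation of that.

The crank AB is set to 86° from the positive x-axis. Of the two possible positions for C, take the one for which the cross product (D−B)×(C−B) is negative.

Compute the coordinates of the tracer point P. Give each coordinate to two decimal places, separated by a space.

1.89 1.79

A=(0,0), D=(12.00,0)
B = A + 2.00·(cos86°, sin86°) = (0.1395, 1.9951)
|BD| = 12.0271
circle(B,9.00) ∩ circle(D,5.00): a=8.3416, h=3.3789
  candidates: C₊=(8.9261,3.9435) cross=40.639; C₋=(7.8051,-2.7207) cross=-40.639
  mode - wants cross < 0 → take C=(7.8051,-2.7207) (cross=-40.639)
ex = (C−B)/|BC| = (0.8517,-0.5240); ey = (0.5240,0.8517)
P = B + 1.60·ex + 0.74·ey = (1.8900,1.7870)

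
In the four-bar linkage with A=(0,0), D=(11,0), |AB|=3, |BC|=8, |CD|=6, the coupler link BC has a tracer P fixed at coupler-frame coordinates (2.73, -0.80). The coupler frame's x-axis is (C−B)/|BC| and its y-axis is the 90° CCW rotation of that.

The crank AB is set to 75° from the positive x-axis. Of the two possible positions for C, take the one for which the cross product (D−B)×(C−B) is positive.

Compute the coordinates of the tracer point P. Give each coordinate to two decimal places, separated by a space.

A=(0,0), D=(11.00,0)
B = A + 3.00·(cos75°, sin75°) = (0.7765, 2.8978)
|BD| = 10.6263
circle(B,8.00) ∩ circle(D,6.00): a=6.6306, h=4.4760
  candidates: C₊=(8.3764,5.3960) cross=47.563; C₋=(5.9352,-3.2168) cross=-47.563
  mode + wants cross > 0 → take C=(8.3764,5.3960) (cross=47.563)
ex = (C−B)/|BC| = (0.9500,0.3123); ey = (-0.3123,0.9500)
P = B + 2.73·ex + -0.80·ey = (3.6198,2.9903)

3.62 2.99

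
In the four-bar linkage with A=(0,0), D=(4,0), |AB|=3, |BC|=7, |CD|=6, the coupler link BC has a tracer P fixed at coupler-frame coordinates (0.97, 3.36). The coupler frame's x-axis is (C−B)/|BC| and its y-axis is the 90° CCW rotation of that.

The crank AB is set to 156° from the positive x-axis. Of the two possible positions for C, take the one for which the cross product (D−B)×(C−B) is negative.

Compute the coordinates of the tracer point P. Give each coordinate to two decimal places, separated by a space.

0.68 1.97

A=(0,0), D=(4.00,0)
B = A + 3.00·(cos156°, sin156°) = (-2.7406, 1.2202)
|BD| = 6.8502
circle(B,7.00) ∩ circle(D,6.00): a=4.3740, h=5.4652
  candidates: C₊=(2.5369,5.8189) cross=37.438; C₋=(0.5899,-4.9367) cross=-37.438
  mode - wants cross < 0 → take C=(0.5899,-4.9367) (cross=-37.438)
ex = (C−B)/|BC| = (0.4758,-0.8796); ey = (0.8796,0.4758)
P = B + 0.97·ex + 3.36·ey = (0.6762,1.9657)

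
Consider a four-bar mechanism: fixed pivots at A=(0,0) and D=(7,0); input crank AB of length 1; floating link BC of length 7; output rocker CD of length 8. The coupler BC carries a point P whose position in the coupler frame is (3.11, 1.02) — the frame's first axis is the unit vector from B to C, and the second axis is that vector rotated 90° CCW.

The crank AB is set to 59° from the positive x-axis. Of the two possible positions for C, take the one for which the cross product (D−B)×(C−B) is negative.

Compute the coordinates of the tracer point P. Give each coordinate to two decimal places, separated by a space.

A=(0,0), D=(7.00,0)
B = A + 1.00·(cos59°, sin59°) = (0.5150, 0.8572)
|BD| = 6.5414
circle(B,7.00) ∩ circle(D,8.00): a=2.1241, h=6.6699
  candidates: C₊=(3.4949,7.1912) cross=43.630; C₋=(1.7468,-6.0336) cross=-43.630
  mode - wants cross < 0 → take C=(1.7468,-6.0336) (cross=-43.630)
ex = (C−B)/|BC| = (0.1760,-0.9844); ey = (0.9844,0.1760)
P = B + 3.11·ex + 1.02·ey = (2.0664,-2.0248)

2.07 -2.02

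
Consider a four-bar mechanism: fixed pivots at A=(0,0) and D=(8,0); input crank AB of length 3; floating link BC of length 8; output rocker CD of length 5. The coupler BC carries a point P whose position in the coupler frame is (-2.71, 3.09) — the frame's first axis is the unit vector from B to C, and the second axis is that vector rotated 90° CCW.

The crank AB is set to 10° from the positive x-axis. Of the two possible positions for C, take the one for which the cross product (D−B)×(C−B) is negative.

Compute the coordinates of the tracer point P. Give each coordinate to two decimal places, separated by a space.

A=(0,0), D=(8.00,0)
B = A + 3.00·(cos10°, sin10°) = (2.9544, 0.5209)
|BD| = 5.0724
circle(B,8.00) ∩ circle(D,5.00): a=6.3805, h=4.8258
  candidates: C₊=(9.7968,4.6660) cross=24.479; C₋=(8.8056,-4.9347) cross=-24.479
  mode - wants cross < 0 → take C=(8.8056,-4.9347) (cross=-24.479)
ex = (C−B)/|BC| = (0.7314,-0.6820); ey = (0.6820,0.7314)
P = B + -2.71·ex + 3.09·ey = (3.0796,4.6291)

3.08 4.63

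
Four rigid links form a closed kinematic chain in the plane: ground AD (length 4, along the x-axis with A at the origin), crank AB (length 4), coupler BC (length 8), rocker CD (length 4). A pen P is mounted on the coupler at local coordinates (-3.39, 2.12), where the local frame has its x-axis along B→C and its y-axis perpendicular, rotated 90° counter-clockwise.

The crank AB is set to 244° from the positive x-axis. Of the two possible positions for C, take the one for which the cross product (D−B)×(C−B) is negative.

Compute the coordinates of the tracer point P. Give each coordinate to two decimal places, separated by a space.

A=(0,0), D=(4.00,0)
B = A + 4.00·(cos244°, sin244°) = (-1.7535, -3.5952)
|BD| = 6.7844
circle(B,8.00) ∩ circle(D,4.00): a=6.9297, h=3.9974
  candidates: C₊=(2.0050,3.4670) cross=27.120; C₋=(6.2415,-3.3129) cross=-27.120
  mode - wants cross < 0 → take C=(6.2415,-3.3129) (cross=-27.120)
ex = (C−B)/|BC| = (0.9994,0.0353); ey = (-0.0353,0.9994)
P = B + -3.39·ex + 2.12·ey = (-5.2162,-1.5961)

-5.22 -1.60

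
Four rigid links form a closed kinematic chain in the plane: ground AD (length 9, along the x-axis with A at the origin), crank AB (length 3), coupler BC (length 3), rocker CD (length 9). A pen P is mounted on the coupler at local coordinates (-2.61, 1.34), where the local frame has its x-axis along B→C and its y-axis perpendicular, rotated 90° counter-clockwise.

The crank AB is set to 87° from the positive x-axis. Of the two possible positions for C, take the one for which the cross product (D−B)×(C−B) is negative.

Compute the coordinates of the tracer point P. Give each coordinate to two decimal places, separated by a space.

A=(0,0), D=(9.00,0)
B = A + 3.00·(cos87°, sin87°) = (0.1570, 2.9959)
|BD| = 9.3367
circle(B,3.00) ∩ circle(D,9.00): a=0.8126, h=2.8879
  candidates: C₊=(1.8533,5.4703) cross=26.963; C₋=(0.0000,0.0000) cross=-26.963
  mode - wants cross < 0 → take C=(0.0000,0.0000) (cross=-26.963)
ex = (C−B)/|BC| = (-0.0523,-0.9986); ey = (0.9986,-0.0523)
P = B + -2.61·ex + 1.34·ey = (1.6318,5.5322)

1.63 5.53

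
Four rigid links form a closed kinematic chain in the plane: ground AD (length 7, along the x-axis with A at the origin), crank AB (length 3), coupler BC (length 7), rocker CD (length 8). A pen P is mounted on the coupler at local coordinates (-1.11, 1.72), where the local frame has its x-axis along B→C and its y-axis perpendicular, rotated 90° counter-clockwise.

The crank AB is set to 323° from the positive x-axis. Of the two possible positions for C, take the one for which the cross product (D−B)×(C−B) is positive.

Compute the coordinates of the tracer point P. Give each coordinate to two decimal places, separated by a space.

0.98 -3.29

A=(0,0), D=(7.00,0)
B = A + 3.00·(cos323°, sin323°) = (2.3959, -1.8054)
|BD| = 4.9454
circle(B,7.00) ∩ circle(D,8.00): a=0.9562, h=6.9344
  candidates: C₊=(0.7545,4.9994) cross=34.294; C₋=(5.8176,-7.9121) cross=-34.294
  mode + wants cross > 0 → take C=(0.7545,4.9994) (cross=34.294)
ex = (C−B)/|BC| = (-0.2345,0.9721); ey = (-0.9721,-0.2345)
P = B + -1.11·ex + 1.72·ey = (0.9841,-3.2878)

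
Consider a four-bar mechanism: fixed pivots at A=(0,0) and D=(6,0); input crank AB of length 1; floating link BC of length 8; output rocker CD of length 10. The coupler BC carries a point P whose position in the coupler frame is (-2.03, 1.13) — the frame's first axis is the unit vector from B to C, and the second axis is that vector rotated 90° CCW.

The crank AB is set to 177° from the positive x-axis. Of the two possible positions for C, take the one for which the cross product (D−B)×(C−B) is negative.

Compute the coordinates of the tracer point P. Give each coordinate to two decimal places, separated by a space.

A=(0,0), D=(6.00,0)
B = A + 1.00·(cos177°, sin177°) = (-0.9986, 0.0523)
|BD| = 6.9988
circle(B,8.00) ∩ circle(D,10.00): a=0.9276, h=7.9460
  candidates: C₊=(-0.0117,7.9912) cross=55.613; C₋=(-0.1305,-7.9004) cross=-55.613
  mode - wants cross < 0 → take C=(-0.1305,-7.9004) (cross=-55.613)
ex = (C−B)/|BC| = (0.1085,-0.9941); ey = (0.9941,0.1085)
P = B + -2.03·ex + 1.13·ey = (-0.0956,2.1930)

-0.10 2.19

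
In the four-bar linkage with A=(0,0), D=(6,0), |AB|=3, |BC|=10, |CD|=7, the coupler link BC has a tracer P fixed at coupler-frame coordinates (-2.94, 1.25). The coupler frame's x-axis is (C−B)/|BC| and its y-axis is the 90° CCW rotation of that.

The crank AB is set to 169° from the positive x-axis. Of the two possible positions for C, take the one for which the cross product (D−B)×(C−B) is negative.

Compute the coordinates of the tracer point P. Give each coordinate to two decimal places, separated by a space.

A=(0,0), D=(6.00,0)
B = A + 3.00·(cos169°, sin169°) = (-2.9449, 0.5724)
|BD| = 8.9632
circle(B,10.00) ∩ circle(D,7.00): a=7.3266, h=6.8060
  candidates: C₊=(4.8014,6.8966) cross=61.003; C₋=(3.9321,-6.6876) cross=-61.003
  mode - wants cross < 0 → take C=(3.9321,-6.6876) (cross=-61.003)
ex = (C−B)/|BC| = (0.6877,-0.7260); ey = (0.7260,0.6877)
P = B + -2.94·ex + 1.25·ey = (-4.0592,3.5665)

-4.06 3.57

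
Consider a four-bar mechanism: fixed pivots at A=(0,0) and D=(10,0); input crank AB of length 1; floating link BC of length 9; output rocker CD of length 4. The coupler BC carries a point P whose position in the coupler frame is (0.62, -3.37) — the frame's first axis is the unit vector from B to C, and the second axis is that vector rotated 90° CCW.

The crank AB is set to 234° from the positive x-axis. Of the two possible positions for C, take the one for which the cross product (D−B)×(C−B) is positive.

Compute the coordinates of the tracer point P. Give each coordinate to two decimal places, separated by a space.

1.44 -3.57

A=(0,0), D=(10.00,0)
B = A + 1.00·(cos234°, sin234°) = (-0.5878, -0.8090)
|BD| = 10.6186
circle(B,9.00) ∩ circle(D,4.00): a=8.3700, h=3.3081
  candidates: C₊=(7.5058,3.1272) cross=35.127; C₋=(8.0099,-3.4698) cross=-35.127
  mode + wants cross > 0 → take C=(7.5058,3.1272) (cross=35.127)
ex = (C−B)/|BC| = (0.8993,0.4374); ey = (-0.4374,0.8993)
P = B + 0.62·ex + -3.37·ey = (1.4437,-3.5685)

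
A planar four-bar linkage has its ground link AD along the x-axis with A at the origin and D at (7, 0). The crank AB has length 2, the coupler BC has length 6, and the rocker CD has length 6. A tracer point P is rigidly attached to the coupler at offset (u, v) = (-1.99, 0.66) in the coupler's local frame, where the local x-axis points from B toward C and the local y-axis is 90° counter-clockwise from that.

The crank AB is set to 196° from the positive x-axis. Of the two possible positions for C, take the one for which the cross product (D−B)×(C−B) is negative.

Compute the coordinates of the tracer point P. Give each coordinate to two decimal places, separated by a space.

-3.07 1.20

A=(0,0), D=(7.00,0)
B = A + 2.00·(cos196°, sin196°) = (-1.9225, -0.5513)
|BD| = 8.9395
circle(B,6.00) ∩ circle(D,6.00): a=4.4698, h=4.0026
  candidates: C₊=(2.2919,3.7194) cross=35.782; C₋=(2.7856,-4.2707) cross=-35.782
  mode - wants cross < 0 → take C=(2.7856,-4.2707) (cross=-35.782)
ex = (C−B)/|BC| = (0.7847,-0.6199); ey = (0.6199,0.7847)
P = B + -1.99·ex + 0.66·ey = (-3.0749,1.2002)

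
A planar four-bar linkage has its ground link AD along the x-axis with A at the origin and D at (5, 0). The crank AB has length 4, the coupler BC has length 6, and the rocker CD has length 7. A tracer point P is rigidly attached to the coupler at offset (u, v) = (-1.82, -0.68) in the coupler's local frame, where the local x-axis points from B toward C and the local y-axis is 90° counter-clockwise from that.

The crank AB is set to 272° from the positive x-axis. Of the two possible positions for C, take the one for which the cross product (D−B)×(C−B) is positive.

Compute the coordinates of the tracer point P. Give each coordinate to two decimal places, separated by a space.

1.37 -5.50

A=(0,0), D=(5.00,0)
B = A + 4.00·(cos272°, sin272°) = (0.1396, -3.9976)
|BD| = 6.2932
circle(B,6.00) ∩ circle(D,7.00): a=2.1137, h=5.6154
  candidates: C₊=(-1.7949,1.6820) cross=35.338; C₋=(5.3391,-6.9918) cross=-35.338
  mode + wants cross > 0 → take C=(-1.7949,1.6820) (cross=35.338)
ex = (C−B)/|BC| = (-0.3224,0.9466); ey = (-0.9466,-0.3224)
P = B + -1.82·ex + -0.68·ey = (1.3701,-5.5011)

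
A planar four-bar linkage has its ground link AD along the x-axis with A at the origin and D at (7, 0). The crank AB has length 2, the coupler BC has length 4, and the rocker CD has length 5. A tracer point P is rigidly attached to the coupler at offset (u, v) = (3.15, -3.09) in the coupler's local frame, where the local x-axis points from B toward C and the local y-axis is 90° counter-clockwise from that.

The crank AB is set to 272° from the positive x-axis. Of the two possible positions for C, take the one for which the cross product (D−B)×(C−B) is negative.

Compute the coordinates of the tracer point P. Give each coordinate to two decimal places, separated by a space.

1.57 -6.15

A=(0,0), D=(7.00,0)
B = A + 2.00·(cos272°, sin272°) = (0.0698, -1.9988)
|BD| = 7.2127
circle(B,4.00) ∩ circle(D,5.00): a=2.9824, h=2.6655
  candidates: C₊=(2.1968,1.3888) cross=19.226; C₋=(3.6741,-3.7334) cross=-19.226
  mode - wants cross < 0 → take C=(3.6741,-3.7334) (cross=-19.226)
ex = (C−B)/|BC| = (0.9011,-0.4337); ey = (0.4337,0.9011)
P = B + 3.15·ex + -3.09·ey = (1.5682,-6.1491)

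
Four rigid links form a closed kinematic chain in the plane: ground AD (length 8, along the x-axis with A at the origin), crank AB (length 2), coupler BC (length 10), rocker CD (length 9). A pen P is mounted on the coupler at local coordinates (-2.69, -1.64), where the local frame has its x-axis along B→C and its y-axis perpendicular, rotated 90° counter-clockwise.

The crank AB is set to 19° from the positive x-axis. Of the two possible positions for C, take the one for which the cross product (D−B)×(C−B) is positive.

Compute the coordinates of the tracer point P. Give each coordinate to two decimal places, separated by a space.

A=(0,0), D=(8.00,0)
B = A + 2.00·(cos19°, sin19°) = (1.8910, 0.6511)
|BD| = 6.1436
circle(B,10.00) ∩ circle(D,9.00): a=4.6181, h=8.8698
  candidates: C₊=(7.4232,8.9815) cross=54.492; C₋=(5.5431,-8.6581) cross=-54.492
  mode + wants cross > 0 → take C=(7.4232,8.9815) (cross=54.492)
ex = (C−B)/|BC| = (0.5532,0.8330); ey = (-0.8330,0.5532)
P = B + -2.69·ex + -1.64·ey = (1.7691,-2.4970)

1.77 -2.50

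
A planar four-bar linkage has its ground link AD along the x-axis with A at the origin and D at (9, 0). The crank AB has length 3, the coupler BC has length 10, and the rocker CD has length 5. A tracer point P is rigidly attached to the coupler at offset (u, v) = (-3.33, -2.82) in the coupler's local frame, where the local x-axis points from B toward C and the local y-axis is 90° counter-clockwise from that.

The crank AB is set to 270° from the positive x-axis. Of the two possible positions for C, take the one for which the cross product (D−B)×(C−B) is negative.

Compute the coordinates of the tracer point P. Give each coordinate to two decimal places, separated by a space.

-3.81 -5.12

A=(0,0), D=(9.00,0)
B = A + 3.00·(cos270°, sin270°) = (-0.0000, -3.0000)
|BD| = 9.4868
circle(B,10.00) ∩ circle(D,5.00): a=8.6963, h=4.9371
  candidates: C₊=(6.6888,4.4337) cross=46.837; C₋=(9.8112,-4.9337) cross=-46.837
  mode - wants cross < 0 → take C=(9.8112,-4.9337) (cross=-46.837)
ex = (C−B)/|BC| = (0.9811,-0.1934); ey = (0.1934,0.9811)
P = B + -3.33·ex + -2.82·ey = (-3.8125,-5.1228)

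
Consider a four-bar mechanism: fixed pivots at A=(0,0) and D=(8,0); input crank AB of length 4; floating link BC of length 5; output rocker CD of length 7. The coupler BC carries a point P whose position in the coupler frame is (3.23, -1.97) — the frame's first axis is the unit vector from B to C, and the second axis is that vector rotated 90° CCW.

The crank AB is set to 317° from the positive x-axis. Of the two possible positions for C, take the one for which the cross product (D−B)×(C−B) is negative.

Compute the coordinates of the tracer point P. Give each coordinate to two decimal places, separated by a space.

A=(0,0), D=(8.00,0)
B = A + 4.00·(cos317°, sin317°) = (2.9254, -2.7280)
|BD| = 5.7614
circle(B,5.00) ∩ circle(D,7.00): a=0.7978, h=4.9359
  candidates: C₊=(1.2910,1.9973) cross=28.438; C₋=(5.9653,-6.6978) cross=-28.438
  mode - wants cross < 0 → take C=(5.9653,-6.6978) (cross=-28.438)
ex = (C−B)/|BC| = (0.6080,-0.7940); ey = (0.7940,0.6080)
P = B + 3.23·ex + -1.97·ey = (3.3251,-6.4902)

3.33 -6.49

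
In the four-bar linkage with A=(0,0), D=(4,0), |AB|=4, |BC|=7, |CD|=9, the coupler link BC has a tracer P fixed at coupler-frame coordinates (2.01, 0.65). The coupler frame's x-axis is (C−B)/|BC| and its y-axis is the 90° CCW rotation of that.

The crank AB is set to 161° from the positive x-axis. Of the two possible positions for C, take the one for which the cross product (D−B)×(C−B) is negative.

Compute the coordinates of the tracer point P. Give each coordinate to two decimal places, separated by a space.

A=(0,0), D=(4.00,0)
B = A + 4.00·(cos161°, sin161°) = (-3.7821, 1.3023)
|BD| = 7.8903
circle(B,7.00) ∩ circle(D,9.00): a=1.9173, h=6.7323
  candidates: C₊=(-0.7799,7.6258) cross=53.120; C₋=(-3.0022,-5.6541) cross=-53.120
  mode - wants cross < 0 → take C=(-3.0022,-5.6541) (cross=-53.120)
ex = (C−B)/|BC| = (0.1114,-0.9938); ey = (0.9938,0.1114)
P = B + 2.01·ex + 0.65·ey = (-2.9122,-0.6228)

-2.91 -0.62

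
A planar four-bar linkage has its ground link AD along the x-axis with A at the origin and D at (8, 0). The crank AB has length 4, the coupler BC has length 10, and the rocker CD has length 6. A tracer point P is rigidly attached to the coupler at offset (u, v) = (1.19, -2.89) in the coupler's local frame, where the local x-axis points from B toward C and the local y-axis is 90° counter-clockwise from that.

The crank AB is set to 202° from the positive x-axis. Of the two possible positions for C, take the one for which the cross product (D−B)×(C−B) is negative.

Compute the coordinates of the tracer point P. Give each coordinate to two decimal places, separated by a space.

-3.76 -4.62

A=(0,0), D=(8.00,0)
B = A + 4.00·(cos202°, sin202°) = (-3.7087, -1.4984)
|BD| = 11.8042
circle(B,10.00) ∩ circle(D,6.00): a=8.6130, h=5.0810
  candidates: C₊=(4.1896,4.6348) cross=59.977; C₋=(5.4796,-5.4449) cross=-59.977
  mode - wants cross < 0 → take C=(5.4796,-5.4449) (cross=-59.977)
ex = (C−B)/|BC| = (0.9188,-0.3947); ey = (0.3947,0.9188)
P = B + 1.19·ex + -2.89·ey = (-3.7559,-4.6235)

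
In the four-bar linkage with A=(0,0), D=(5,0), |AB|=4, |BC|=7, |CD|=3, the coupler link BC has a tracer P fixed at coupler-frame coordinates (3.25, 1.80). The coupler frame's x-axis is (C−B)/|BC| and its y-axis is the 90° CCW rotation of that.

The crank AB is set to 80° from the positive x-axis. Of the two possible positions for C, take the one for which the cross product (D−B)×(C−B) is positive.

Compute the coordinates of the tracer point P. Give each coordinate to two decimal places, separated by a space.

4.34 4.68

A=(0,0), D=(5.00,0)
B = A + 4.00·(cos80°, sin80°) = (0.6946, 3.9392)
|BD| = 5.8356
circle(B,7.00) ∩ circle(D,3.00): a=6.3450, h=2.9564
  candidates: C₊=(7.3716,1.8373) cross=17.252; C₋=(3.3802,-2.5251) cross=-17.252
  mode + wants cross > 0 → take C=(7.3716,1.8373) (cross=17.252)
ex = (C−B)/|BC| = (0.9539,-0.3003); ey = (0.3003,0.9539)
P = B + 3.25·ex + 1.80·ey = (4.3351,4.6803)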